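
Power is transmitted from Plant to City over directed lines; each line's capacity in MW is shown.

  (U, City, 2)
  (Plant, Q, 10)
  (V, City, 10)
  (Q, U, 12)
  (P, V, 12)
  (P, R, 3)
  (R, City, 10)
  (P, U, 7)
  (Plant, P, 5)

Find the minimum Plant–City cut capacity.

7

Augment Plant→P→R→City: bottleneck 3, flow now 3.
Augment Plant→P→U→City: bottleneck 2, flow now 5.
Augment Plant→Q→U→P→V→City: bottleneck 2, flow now 7. (uses reverse residual edge)
No augmenting path remains; maximum flow = 7.
By max-flow min-cut, the minimum cut capacity equals the max flow.
In the residual graph, reachable from Plant: {Plant, Q, U}.
Min-cut edges: Plant→P (5), U→City (2); capacity 5 + 2 = 7.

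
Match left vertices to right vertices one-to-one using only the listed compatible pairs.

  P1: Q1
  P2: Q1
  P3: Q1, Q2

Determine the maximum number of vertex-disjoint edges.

2

Unit-capacity flow: source→left, listed edges, right→sink; max matching = max flow.
Augmenting path P1→Q1 (+1); matched 1.
Augmenting path P3→Q2 (+1); matched 2.
No augmenting path remains; maximum matching = 2.
König certificate: {P3, Q1} is a vertex cover of size 2 (every listed pair touches it), so no matching can be larger.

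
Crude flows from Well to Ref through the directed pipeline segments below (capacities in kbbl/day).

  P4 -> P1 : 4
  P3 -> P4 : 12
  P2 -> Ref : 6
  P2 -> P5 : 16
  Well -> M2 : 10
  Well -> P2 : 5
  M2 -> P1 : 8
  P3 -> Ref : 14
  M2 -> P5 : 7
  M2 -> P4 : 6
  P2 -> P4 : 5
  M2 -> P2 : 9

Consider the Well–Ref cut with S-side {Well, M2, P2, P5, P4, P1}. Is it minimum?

Given cut capacity: 6 = 6.
Augment Well→P2→Ref: bottleneck 5, flow now 5.
Augment Well→M2→P2→Ref: bottleneck 1, flow now 6.
No augmenting path remains; maximum flow = 6.
Cut capacity 6 equals the max flow, so it is a minimum cut.

Yes — it is a minimum cut (capacity 6).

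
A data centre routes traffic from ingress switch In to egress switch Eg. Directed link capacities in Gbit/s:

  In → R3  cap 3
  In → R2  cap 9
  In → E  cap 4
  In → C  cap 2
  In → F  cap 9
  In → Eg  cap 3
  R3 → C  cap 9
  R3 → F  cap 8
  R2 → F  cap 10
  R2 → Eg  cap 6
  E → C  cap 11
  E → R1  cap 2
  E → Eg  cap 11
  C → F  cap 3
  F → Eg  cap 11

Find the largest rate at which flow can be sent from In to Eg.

Augment In→Eg: bottleneck 3, flow now 3.
Augment In→R2→Eg: bottleneck 6, flow now 9.
Augment In→E→Eg: bottleneck 4, flow now 13.
Augment In→F→Eg: bottleneck 9, flow now 22.
Augment In→R3→F→Eg: bottleneck 2, flow now 24.
No augmenting path remains; maximum flow = 24.
In the residual graph, reachable from In: {In, R3, R2, C, F}.
Min-cut edges: In→E (4), In→Eg (3), R2→Eg (6), F→Eg (11); capacity 4 + 3 + 6 + 11 = 24.
This cut is saturated, so no flow can exceed 24.

24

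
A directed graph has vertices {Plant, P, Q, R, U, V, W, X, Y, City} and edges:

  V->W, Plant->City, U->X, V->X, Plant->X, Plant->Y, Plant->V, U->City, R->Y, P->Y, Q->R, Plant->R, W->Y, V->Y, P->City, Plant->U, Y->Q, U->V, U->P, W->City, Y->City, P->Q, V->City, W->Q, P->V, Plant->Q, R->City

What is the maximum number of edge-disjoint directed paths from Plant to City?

Assign every edge capacity 1; by Menger, the answer equals the max flow.
Path Plant→City (+1); total 1.
Path Plant→R→City (+1); total 2.
Path Plant→U→City (+1); total 3.
Path Plant→V→City (+1); total 4.
Path Plant→Y→City (+1); total 5.
No residual Plant→City path; max flow = 5.
Certifying cut of size 5: {Plant→City, Plant→U, Plant→V, R→City, Y→City}.

5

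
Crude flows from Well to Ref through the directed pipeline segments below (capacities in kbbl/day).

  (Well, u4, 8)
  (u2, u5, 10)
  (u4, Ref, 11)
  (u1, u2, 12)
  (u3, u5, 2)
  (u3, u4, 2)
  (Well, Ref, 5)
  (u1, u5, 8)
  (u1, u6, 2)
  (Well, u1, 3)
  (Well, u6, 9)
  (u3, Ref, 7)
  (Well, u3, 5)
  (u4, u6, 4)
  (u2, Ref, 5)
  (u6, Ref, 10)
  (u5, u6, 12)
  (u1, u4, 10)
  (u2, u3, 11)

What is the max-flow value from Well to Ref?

Augment Well→Ref: bottleneck 5, flow now 5.
Augment Well→u3→Ref: bottleneck 5, flow now 10.
Augment Well→u4→Ref: bottleneck 8, flow now 18.
Augment Well→u6→Ref: bottleneck 9, flow now 27.
Augment Well→u1→u2→Ref: bottleneck 3, flow now 30.
No augmenting path remains; maximum flow = 30.
In the residual graph, reachable from Well: {Well}.
Min-cut edges: Well→u1 (3), Well→u3 (5), Well→u4 (8), Well→u6 (9), Well→Ref (5); capacity 3 + 5 + 8 + 9 + 5 = 30.
This cut is saturated, so no flow can exceed 30.

30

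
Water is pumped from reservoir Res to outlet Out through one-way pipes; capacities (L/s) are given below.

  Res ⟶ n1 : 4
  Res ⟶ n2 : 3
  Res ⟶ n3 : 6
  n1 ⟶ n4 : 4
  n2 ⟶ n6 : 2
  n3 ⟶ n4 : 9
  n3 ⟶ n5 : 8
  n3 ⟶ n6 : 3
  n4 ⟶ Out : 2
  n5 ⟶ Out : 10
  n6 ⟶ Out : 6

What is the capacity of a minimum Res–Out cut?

10

Augment Res→n1→n4→Out: bottleneck 2, flow now 2.
Augment Res→n2→n6→Out: bottleneck 2, flow now 4.
Augment Res→n3→n5→Out: bottleneck 6, flow now 10.
No augmenting path remains; maximum flow = 10.
By max-flow min-cut, the minimum cut capacity equals the max flow.
In the residual graph, reachable from Res: {Res, n1, n2, n4}.
Min-cut edges: Res→n3 (6), n2→n6 (2), n4→Out (2); capacity 6 + 2 + 2 = 10.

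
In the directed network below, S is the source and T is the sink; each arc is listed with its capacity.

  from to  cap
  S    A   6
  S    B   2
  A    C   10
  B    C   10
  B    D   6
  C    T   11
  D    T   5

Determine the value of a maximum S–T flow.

Augment S→A→C→T: bottleneck 6, flow now 6.
Augment S→B→C→T: bottleneck 2, flow now 8.
No augmenting path remains; maximum flow = 8.
In the residual graph, reachable from S: {S}.
Min-cut edges: S→A (6), S→B (2); capacity 6 + 2 = 8.
This cut is saturated, so no flow can exceed 8.

8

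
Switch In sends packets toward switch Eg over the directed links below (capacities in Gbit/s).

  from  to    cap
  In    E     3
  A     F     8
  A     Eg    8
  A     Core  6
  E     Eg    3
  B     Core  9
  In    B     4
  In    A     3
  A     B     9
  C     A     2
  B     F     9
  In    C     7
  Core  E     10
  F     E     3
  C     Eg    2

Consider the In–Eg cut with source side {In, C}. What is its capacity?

14

Edges leaving {In, C}: In→A (3), In→B (4), In→E (3), C→A (2), C→Eg (2).
Cut capacity = 3 + 4 + 3 + 2 + 2 = 14.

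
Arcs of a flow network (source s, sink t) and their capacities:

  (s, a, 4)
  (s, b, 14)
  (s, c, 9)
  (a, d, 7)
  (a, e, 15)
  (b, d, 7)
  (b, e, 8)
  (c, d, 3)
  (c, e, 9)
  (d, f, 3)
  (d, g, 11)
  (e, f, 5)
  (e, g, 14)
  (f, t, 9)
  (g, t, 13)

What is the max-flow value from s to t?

Augment s→a→d→f→t: bottleneck 3, flow now 3.
Augment s→a→d→g→t: bottleneck 1, flow now 4.
Augment s→b→d→g→t: bottleneck 7, flow now 11.
Augment s→b→e→f→t: bottleneck 5, flow now 16.
Augment s→b→e→g→t: bottleneck 2, flow now 18.
Augment s→c→d→g→t: bottleneck 3, flow now 21.
No augmenting path remains; maximum flow = 21.
In the residual graph, reachable from s: {s, a, b, c, d, e, g}.
Min-cut edges: d→f (3), e→f (5), g→t (13); capacity 3 + 5 + 13 = 21.
This cut is saturated, so no flow can exceed 21.

21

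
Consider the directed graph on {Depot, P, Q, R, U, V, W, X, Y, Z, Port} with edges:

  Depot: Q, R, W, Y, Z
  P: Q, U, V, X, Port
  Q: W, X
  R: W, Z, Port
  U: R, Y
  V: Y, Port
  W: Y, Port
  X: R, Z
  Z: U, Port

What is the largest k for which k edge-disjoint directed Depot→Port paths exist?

3

Assign every edge capacity 1; by Menger, the answer equals the max flow.
Path Depot→R→Port (+1); total 1.
Path Depot→W→Port (+1); total 2.
Path Depot→Z→Port (+1); total 3.
No residual Depot→Port path; max flow = 3.
Certifying cut of size 3: {R→Port, W→Port, Z→Port}.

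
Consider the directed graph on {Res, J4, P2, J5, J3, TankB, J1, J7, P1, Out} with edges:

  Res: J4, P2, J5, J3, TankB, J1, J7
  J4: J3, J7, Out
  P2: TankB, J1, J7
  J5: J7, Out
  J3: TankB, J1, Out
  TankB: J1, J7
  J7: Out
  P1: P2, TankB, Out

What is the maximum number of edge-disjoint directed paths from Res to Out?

Assign every edge capacity 1; by Menger, the answer equals the max flow.
Path Res→J4→Out (+1); total 1.
Path Res→J5→Out (+1); total 2.
Path Res→J3→Out (+1); total 3.
Path Res→J7→Out (+1); total 4.
No residual Res→Out path; max flow = 4.
Certifying cut of size 4: {J7→Out, Res→J3, Res→J4, Res→J5}.

4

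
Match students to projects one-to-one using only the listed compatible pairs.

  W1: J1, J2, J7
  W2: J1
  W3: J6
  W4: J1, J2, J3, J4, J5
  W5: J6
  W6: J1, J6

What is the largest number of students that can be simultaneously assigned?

4

Unit-capacity flow: source→left, listed edges, right→sink; max matching = max flow.
Augmenting path W1→J1 (+1); matched 1.
Augmenting path W3→J6 (+1); matched 2.
Augmenting path W4→J2 (+1); matched 3.
Augmenting path W2→J1→W1→J7 (+1); matched 4.
No augmenting path remains; maximum matching = 4.
König certificate: {W1, W4, J1, J6} is a vertex cover of size 4 (every listed pair touches it), so no matching can be larger.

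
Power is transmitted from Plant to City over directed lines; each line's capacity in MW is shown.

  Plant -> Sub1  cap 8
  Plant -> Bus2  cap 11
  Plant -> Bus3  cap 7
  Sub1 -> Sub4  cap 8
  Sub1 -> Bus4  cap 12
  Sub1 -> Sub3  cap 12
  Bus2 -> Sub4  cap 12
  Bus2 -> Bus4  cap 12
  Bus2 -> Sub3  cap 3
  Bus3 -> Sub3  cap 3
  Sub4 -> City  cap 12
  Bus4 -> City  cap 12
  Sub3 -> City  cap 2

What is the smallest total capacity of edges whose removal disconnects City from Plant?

Augment Plant→Sub1→Sub4→City: bottleneck 8, flow now 8.
Augment Plant→Bus2→Sub4→City: bottleneck 4, flow now 12.
Augment Plant→Bus2→Bus4→City: bottleneck 7, flow now 19.
Augment Plant→Bus3→Sub3→City: bottleneck 2, flow now 21.
No augmenting path remains; maximum flow = 21.
By max-flow min-cut, the minimum cut capacity equals the max flow.
In the residual graph, reachable from Plant: {Plant, Bus3, Sub3}.
Min-cut edges: Plant→Sub1 (8), Plant→Bus2 (11), Sub3→City (2); capacity 8 + 11 + 2 = 21.

21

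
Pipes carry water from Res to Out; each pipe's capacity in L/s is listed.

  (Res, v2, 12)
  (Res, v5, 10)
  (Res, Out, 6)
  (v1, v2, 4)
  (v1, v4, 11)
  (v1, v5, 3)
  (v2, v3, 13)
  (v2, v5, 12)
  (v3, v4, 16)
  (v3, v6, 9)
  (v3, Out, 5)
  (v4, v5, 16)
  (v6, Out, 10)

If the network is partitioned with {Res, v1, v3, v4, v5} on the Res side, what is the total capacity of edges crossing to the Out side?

36

Edges leaving {Res, v1, v3, v4, v5}: Res→v2 (12), Res→Out (6), v1→v2 (4), v3→v6 (9), v3→Out (5).
Cut capacity = 12 + 6 + 4 + 9 + 5 = 36.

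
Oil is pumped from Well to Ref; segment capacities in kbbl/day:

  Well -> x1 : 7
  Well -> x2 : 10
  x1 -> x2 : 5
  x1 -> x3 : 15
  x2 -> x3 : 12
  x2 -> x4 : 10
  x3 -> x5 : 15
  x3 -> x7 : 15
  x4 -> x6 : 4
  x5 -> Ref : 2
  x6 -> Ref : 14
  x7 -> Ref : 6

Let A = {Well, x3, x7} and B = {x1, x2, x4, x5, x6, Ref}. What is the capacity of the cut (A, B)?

38

Edges leaving {Well, x3, x7}: Well→x1 (7), Well→x2 (10), x3→x5 (15), x7→Ref (6).
Cut capacity = 7 + 10 + 15 + 6 = 38.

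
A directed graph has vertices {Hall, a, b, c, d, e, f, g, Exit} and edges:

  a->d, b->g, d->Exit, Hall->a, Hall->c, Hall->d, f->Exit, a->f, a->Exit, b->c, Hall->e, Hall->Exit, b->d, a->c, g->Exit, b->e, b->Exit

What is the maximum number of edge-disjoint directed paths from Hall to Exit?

3

Assign every edge capacity 1; by Menger, the answer equals the max flow.
Path Hall→Exit (+1); total 1.
Path Hall→a→Exit (+1); total 2.
Path Hall→d→Exit (+1); total 3.
No residual Hall→Exit path; max flow = 3.
Certifying cut of size 3: {Hall→Exit, Hall→a, Hall→d}.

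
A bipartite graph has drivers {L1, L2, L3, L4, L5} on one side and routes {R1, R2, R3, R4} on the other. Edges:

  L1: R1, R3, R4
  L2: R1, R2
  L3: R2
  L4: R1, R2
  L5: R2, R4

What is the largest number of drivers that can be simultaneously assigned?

4

Unit-capacity flow: source→left, listed edges, right→sink; max matching = max flow.
Augmenting path L1→R1 (+1); matched 1.
Augmenting path L2→R2 (+1); matched 2.
Augmenting path L5→R4 (+1); matched 3.
Augmenting path L4→R1→L1→R3 (+1); matched 4.
No augmenting path remains; maximum matching = 4.
König certificate: {L1, L5, R1, R2} is a vertex cover of size 4 (every listed pair touches it), so no matching can be larger.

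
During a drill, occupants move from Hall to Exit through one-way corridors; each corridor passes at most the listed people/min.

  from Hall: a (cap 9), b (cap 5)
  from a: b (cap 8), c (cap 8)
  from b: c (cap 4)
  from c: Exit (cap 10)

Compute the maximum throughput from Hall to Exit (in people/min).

10

Augment Hall→a→c→Exit: bottleneck 8, flow now 8.
Augment Hall→b→c→Exit: bottleneck 2, flow now 10.
No augmenting path remains; maximum flow = 10.
In the residual graph, reachable from Hall: {Hall, a, b, c}.
Min-cut edges: c→Exit (10); capacity 10 = 10.
This cut is saturated, so no flow can exceed 10.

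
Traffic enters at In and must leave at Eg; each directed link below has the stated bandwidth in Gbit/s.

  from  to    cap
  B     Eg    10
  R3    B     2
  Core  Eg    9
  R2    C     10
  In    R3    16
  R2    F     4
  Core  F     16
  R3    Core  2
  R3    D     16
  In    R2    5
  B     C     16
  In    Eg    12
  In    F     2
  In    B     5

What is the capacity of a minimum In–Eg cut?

21

Augment In→Eg: bottleneck 12, flow now 12.
Augment In→B→Eg: bottleneck 5, flow now 17.
Augment In→R3→Core→Eg: bottleneck 2, flow now 19.
Augment In→R3→B→Eg: bottleneck 2, flow now 21.
No augmenting path remains; maximum flow = 21.
By max-flow min-cut, the minimum cut capacity equals the max flow.
In the residual graph, reachable from In: {In, R3, D, R2, F, C}.
Min-cut edges: In→B (5), In→Eg (12), R3→Core (2), R3→B (2); capacity 5 + 12 + 2 + 2 = 21.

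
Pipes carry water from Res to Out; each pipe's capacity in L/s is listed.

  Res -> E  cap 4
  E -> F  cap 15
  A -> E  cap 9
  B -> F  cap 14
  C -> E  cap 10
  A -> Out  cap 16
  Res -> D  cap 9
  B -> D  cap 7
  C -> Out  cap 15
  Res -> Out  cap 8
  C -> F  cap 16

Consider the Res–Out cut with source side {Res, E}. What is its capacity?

32

Edges leaving {Res, E}: Res→D (9), Res→Out (8), E→F (15).
Cut capacity = 9 + 8 + 15 = 32.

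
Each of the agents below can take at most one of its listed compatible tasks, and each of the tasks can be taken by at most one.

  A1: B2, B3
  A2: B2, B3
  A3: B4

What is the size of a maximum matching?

3

Unit-capacity flow: source→left, listed edges, right→sink; max matching = max flow.
Augmenting path A1→B2 (+1); matched 1.
Augmenting path A2→B3 (+1); matched 2.
Augmenting path A3→B4 (+1); matched 3.
No augmenting path remains; maximum matching = 3.
König certificate: {A1, A2, A3} is a vertex cover of size 3 (every listed pair touches it), so no matching can be larger.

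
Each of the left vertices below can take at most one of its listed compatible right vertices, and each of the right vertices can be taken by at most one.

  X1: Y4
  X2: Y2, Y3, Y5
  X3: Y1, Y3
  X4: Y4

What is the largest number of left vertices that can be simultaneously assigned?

Unit-capacity flow: source→left, listed edges, right→sink; max matching = max flow.
Augmenting path X1→Y4 (+1); matched 1.
Augmenting path X2→Y2 (+1); matched 2.
Augmenting path X3→Y1 (+1); matched 3.
No augmenting path remains; maximum matching = 3.
König certificate: {X2, X3, Y4} is a vertex cover of size 3 (every listed pair touches it), so no matching can be larger.

3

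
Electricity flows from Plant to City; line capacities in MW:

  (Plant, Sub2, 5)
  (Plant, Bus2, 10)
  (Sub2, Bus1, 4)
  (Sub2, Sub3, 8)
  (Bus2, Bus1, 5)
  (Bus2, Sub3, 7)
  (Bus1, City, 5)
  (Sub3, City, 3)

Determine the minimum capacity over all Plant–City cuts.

Augment Plant→Sub2→Bus1→City: bottleneck 4, flow now 4.
Augment Plant→Sub2→Sub3→City: bottleneck 1, flow now 5.
Augment Plant→Bus2→Bus1→City: bottleneck 1, flow now 6.
Augment Plant→Bus2→Sub3→City: bottleneck 2, flow now 8.
No augmenting path remains; maximum flow = 8.
By max-flow min-cut, the minimum cut capacity equals the max flow.
In the residual graph, reachable from Plant: {Plant, Sub2, Bus2, Bus1, Sub3}.
Min-cut edges: Bus1→City (5), Sub3→City (3); capacity 5 + 3 = 8.

8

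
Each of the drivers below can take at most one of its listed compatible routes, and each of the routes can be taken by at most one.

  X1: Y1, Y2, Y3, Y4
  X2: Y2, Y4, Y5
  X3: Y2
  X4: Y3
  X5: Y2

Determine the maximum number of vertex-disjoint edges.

4

Unit-capacity flow: source→left, listed edges, right→sink; max matching = max flow.
Augmenting path X1→Y1 (+1); matched 1.
Augmenting path X2→Y2 (+1); matched 2.
Augmenting path X4→Y3 (+1); matched 3.
Augmenting path X3→Y2→X2→Y4 (+1); matched 4.
No augmenting path remains; maximum matching = 4.
König certificate: {X1, X2, X4, Y2} is a vertex cover of size 4 (every listed pair touches it), so no matching can be larger.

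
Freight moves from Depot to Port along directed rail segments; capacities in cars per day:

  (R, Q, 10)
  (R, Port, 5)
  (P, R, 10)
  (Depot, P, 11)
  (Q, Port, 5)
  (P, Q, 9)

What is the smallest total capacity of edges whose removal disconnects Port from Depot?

10

Augment Depot→P→Q→Port: bottleneck 5, flow now 5.
Augment Depot→P→R→Port: bottleneck 5, flow now 10.
No augmenting path remains; maximum flow = 10.
By max-flow min-cut, the minimum cut capacity equals the max flow.
In the residual graph, reachable from Depot: {Depot, P, Q, R}.
Min-cut edges: Q→Port (5), R→Port (5); capacity 5 + 5 = 10.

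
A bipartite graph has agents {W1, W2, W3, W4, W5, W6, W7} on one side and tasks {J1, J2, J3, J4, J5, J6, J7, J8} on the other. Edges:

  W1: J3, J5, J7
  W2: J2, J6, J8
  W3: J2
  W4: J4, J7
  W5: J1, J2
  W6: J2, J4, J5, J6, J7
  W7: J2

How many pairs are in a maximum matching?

Unit-capacity flow: source→left, listed edges, right→sink; max matching = max flow.
Augmenting path W1→J3 (+1); matched 1.
Augmenting path W2→J2 (+1); matched 2.
Augmenting path W4→J4 (+1); matched 3.
Augmenting path W5→J1 (+1); matched 4.
Augmenting path W6→J5 (+1); matched 5.
Augmenting path W3→J2→W2→J6 (+1); matched 6.
No augmenting path remains; maximum matching = 6.
König certificate: {W1, W2, W4, W5, W6, J2} is a vertex cover of size 6 (every listed pair touches it), so no matching can be larger.

6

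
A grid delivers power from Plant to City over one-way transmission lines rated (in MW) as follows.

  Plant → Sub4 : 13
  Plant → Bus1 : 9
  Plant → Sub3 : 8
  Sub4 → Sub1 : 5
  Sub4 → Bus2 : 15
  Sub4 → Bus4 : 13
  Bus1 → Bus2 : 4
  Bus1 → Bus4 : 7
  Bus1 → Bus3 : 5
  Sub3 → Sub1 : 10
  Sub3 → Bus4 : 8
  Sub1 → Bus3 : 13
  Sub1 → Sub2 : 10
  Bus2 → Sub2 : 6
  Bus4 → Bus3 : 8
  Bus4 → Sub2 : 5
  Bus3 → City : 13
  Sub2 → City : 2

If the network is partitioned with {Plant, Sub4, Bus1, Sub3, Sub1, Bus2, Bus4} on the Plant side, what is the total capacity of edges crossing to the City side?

Edges leaving {Plant, Sub4, Bus1, Sub3, Sub1, Bus2, Bus4}: Bus1→Bus3 (5), Sub1→Bus3 (13), Sub1→Sub2 (10), Bus2→Sub2 (6), Bus4→Bus3 (8), Bus4→Sub2 (5).
Cut capacity = 5 + 13 + 10 + 6 + 8 + 5 = 47.

47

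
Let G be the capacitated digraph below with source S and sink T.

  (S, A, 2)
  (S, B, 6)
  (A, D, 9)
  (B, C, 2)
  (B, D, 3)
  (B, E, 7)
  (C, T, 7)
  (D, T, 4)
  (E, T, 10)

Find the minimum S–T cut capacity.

Augment S→A→D→T: bottleneck 2, flow now 2.
Augment S→B→C→T: bottleneck 2, flow now 4.
Augment S→B→D→T: bottleneck 2, flow now 6.
Augment S→B→E→T: bottleneck 2, flow now 8.
No augmenting path remains; maximum flow = 8.
By max-flow min-cut, the minimum cut capacity equals the max flow.
In the residual graph, reachable from S: {S}.
Min-cut edges: S→A (2), S→B (6); capacity 2 + 6 = 8.

8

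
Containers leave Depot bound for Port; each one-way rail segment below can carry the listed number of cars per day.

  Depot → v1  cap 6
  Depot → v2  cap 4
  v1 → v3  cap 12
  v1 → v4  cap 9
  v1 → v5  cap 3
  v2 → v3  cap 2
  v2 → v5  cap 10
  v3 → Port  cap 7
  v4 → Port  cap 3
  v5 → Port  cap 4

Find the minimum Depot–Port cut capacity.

10

Augment Depot→v1→v3→Port: bottleneck 6, flow now 6.
Augment Depot→v2→v3→Port: bottleneck 1, flow now 7.
Augment Depot→v2→v5→Port: bottleneck 3, flow now 10.
No augmenting path remains; maximum flow = 10.
By max-flow min-cut, the minimum cut capacity equals the max flow.
In the residual graph, reachable from Depot: {Depot}.
Min-cut edges: Depot→v1 (6), Depot→v2 (4); capacity 6 + 4 = 10.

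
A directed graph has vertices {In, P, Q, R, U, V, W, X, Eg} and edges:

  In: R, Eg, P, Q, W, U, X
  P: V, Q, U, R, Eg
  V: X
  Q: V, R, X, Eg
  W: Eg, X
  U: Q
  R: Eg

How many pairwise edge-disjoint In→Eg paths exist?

5

Assign every edge capacity 1; by Menger, the answer equals the max flow.
Path In→Eg (+1); total 1.
Path In→P→Eg (+1); total 2.
Path In→Q→Eg (+1); total 3.
Path In→R→Eg (+1); total 4.
Path In→W→Eg (+1); total 5.
No residual In→Eg path; max flow = 5.
Certifying cut of size 5: {In→Eg, In→P, In→W, Q→Eg, R→Eg}.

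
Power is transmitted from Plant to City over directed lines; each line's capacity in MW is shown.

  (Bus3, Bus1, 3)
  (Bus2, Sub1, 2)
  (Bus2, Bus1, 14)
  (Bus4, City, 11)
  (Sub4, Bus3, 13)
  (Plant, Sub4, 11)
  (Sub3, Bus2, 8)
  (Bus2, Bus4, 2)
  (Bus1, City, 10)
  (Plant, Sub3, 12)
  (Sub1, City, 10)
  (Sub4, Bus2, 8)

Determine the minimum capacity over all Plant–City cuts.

14

Augment Plant→Sub3→Bus2→Sub1→City: bottleneck 2, flow now 2.
Augment Plant→Sub3→Bus2→Bus4→City: bottleneck 2, flow now 4.
Augment Plant→Sub3→Bus2→Bus1→City: bottleneck 4, flow now 8.
Augment Plant→Sub4→Bus2→Bus1→City: bottleneck 6, flow now 14.
No augmenting path remains; maximum flow = 14.
By max-flow min-cut, the minimum cut capacity equals the max flow.
In the residual graph, reachable from Plant: {Plant, Sub3, Sub4, Bus2, Bus3, Bus1}.
Min-cut edges: Bus2→Sub1 (2), Bus2→Bus4 (2), Bus1→City (10); capacity 2 + 2 + 10 = 14.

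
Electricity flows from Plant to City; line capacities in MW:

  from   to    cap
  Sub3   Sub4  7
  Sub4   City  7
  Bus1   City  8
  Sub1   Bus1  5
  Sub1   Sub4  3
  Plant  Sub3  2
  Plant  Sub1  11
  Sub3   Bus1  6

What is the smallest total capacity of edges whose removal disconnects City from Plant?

10

Augment Plant→Sub1→Sub4→City: bottleneck 3, flow now 3.
Augment Plant→Sub1→Bus1→City: bottleneck 5, flow now 8.
Augment Plant→Sub3→Sub4→City: bottleneck 2, flow now 10.
No augmenting path remains; maximum flow = 10.
By max-flow min-cut, the minimum cut capacity equals the max flow.
In the residual graph, reachable from Plant: {Plant, Sub1}.
Min-cut edges: Plant→Sub3 (2), Sub1→Sub4 (3), Sub1→Bus1 (5); capacity 2 + 3 + 5 = 10.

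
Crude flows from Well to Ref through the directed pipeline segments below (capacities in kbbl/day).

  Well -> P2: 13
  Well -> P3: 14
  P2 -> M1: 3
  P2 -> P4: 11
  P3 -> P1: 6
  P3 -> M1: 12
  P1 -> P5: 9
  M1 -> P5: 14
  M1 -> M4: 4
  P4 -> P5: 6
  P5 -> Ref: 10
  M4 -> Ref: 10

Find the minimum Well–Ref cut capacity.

14

Augment Well→P2→M1→P5→Ref: bottleneck 3, flow now 3.
Augment Well→P2→P4→P5→Ref: bottleneck 6, flow now 9.
Augment Well→P3→P1→P5→Ref: bottleneck 1, flow now 10.
Augment Well→P3→M1→M4→Ref: bottleneck 4, flow now 14.
No augmenting path remains; maximum flow = 14.
By max-flow min-cut, the minimum cut capacity equals the max flow.
In the residual graph, reachable from Well: {Well, P2, P3, P1, M1, P4, P5}.
Min-cut edges: M1→M4 (4), P5→Ref (10); capacity 4 + 10 = 14.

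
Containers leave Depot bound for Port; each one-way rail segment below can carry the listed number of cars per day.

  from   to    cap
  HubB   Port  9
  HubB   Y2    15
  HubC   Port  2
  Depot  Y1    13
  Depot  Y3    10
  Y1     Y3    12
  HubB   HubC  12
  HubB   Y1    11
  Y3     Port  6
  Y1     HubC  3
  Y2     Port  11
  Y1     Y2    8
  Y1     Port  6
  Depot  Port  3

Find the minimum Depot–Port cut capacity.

22

Augment Depot→Port: bottleneck 3, flow now 3.
Augment Depot→Y1→Port: bottleneck 6, flow now 9.
Augment Depot→Y3→Port: bottleneck 6, flow now 15.
Augment Depot→Y1→Y2→Port: bottleneck 7, flow now 22.
No augmenting path remains; maximum flow = 22.
By max-flow min-cut, the minimum cut capacity equals the max flow.
In the residual graph, reachable from Depot: {Depot, Y3}.
Min-cut edges: Depot→Y1 (13), Depot→Port (3), Y3→Port (6); capacity 13 + 3 + 6 = 22.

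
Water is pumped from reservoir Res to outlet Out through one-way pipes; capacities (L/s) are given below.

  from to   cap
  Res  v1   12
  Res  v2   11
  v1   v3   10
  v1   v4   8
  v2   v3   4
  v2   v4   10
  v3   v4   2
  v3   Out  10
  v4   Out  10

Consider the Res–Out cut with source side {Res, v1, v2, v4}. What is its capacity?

24

Edges leaving {Res, v1, v2, v4}: v1→v3 (10), v2→v3 (4), v4→Out (10).
Cut capacity = 10 + 4 + 10 = 24.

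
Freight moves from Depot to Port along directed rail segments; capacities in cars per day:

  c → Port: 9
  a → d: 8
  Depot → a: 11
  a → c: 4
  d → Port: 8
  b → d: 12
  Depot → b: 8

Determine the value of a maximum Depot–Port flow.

12

Augment Depot→a→c→Port: bottleneck 4, flow now 4.
Augment Depot→a→d→Port: bottleneck 7, flow now 11.
Augment Depot→b→d→Port: bottleneck 1, flow now 12.
No augmenting path remains; maximum flow = 12.
In the residual graph, reachable from Depot: {Depot, a, b, d}.
Min-cut edges: a→c (4), d→Port (8); capacity 4 + 8 = 12.
This cut is saturated, so no flow can exceed 12.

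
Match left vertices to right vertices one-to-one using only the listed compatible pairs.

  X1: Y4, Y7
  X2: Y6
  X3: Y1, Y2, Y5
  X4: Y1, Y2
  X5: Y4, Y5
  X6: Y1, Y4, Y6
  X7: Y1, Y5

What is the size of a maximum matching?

6

Unit-capacity flow: source→left, listed edges, right→sink; max matching = max flow.
Augmenting path X1→Y4 (+1); matched 1.
Augmenting path X2→Y6 (+1); matched 2.
Augmenting path X3→Y1 (+1); matched 3.
Augmenting path X4→Y2 (+1); matched 4.
Augmenting path X5→Y5 (+1); matched 5.
Augmenting path X6→Y4→X1→Y7 (+1); matched 6.
No augmenting path remains; maximum matching = 6.
König certificate: {X1, Y1, Y2, Y4, Y5, Y6} is a vertex cover of size 6 (every listed pair touches it), so no matching can be larger.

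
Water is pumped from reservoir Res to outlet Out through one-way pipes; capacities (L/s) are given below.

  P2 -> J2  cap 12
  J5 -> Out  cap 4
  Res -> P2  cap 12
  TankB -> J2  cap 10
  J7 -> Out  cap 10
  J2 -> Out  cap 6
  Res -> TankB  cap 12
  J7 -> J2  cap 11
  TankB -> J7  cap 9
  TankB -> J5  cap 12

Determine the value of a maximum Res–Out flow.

Augment Res→TankB→J7→Out: bottleneck 9, flow now 9.
Augment Res→TankB→J2→Out: bottleneck 3, flow now 12.
Augment Res→P2→J2→Out: bottleneck 3, flow now 15.
Augment Res→P2→J2→TankB→J5→Out: bottleneck 3, flow now 18. (uses reverse residual edge)
No augmenting path remains; maximum flow = 18.
In the residual graph, reachable from Res: {Res, P2, J2}.
Min-cut edges: Res→TankB (12), J2→Out (6); capacity 12 + 6 = 18.
This cut is saturated, so no flow can exceed 18.

18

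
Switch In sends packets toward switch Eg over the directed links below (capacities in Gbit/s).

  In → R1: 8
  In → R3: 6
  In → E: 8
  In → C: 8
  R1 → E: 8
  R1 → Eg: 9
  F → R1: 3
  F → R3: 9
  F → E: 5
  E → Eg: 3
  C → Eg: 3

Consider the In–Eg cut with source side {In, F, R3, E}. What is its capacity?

Edges leaving {In, F, R3, E}: In→R1 (8), In→C (8), F→R1 (3), E→Eg (3).
Cut capacity = 8 + 8 + 3 + 3 = 22.

22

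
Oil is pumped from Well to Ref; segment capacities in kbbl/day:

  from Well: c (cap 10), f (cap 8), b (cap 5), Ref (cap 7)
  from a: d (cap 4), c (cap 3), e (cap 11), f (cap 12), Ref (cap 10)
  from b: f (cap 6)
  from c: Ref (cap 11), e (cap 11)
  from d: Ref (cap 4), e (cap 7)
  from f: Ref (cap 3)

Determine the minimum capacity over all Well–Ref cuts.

Augment Well→Ref: bottleneck 7, flow now 7.
Augment Well→c→Ref: bottleneck 10, flow now 17.
Augment Well→f→Ref: bottleneck 3, flow now 20.
No augmenting path remains; maximum flow = 20.
By max-flow min-cut, the minimum cut capacity equals the max flow.
In the residual graph, reachable from Well: {Well, b, f}.
Min-cut edges: Well→c (10), Well→Ref (7), f→Ref (3); capacity 10 + 7 + 3 = 20.

20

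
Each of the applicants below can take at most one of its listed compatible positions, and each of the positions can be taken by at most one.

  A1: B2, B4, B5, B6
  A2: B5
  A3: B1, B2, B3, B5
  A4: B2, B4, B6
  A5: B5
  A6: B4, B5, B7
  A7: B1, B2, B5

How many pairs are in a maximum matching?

Unit-capacity flow: source→left, listed edges, right→sink; max matching = max flow.
Augmenting path A1→B2 (+1); matched 1.
Augmenting path A2→B5 (+1); matched 2.
Augmenting path A3→B1 (+1); matched 3.
Augmenting path A4→B4 (+1); matched 4.
Augmenting path A6→B7 (+1); matched 5.
Augmenting path A7→B1→A3→B3 (+1); matched 6.
No augmenting path remains; maximum matching = 6.
König certificate: {A1, A3, A4, A6, A7, B5} is a vertex cover of size 6 (every listed pair touches it), so no matching can be larger.

6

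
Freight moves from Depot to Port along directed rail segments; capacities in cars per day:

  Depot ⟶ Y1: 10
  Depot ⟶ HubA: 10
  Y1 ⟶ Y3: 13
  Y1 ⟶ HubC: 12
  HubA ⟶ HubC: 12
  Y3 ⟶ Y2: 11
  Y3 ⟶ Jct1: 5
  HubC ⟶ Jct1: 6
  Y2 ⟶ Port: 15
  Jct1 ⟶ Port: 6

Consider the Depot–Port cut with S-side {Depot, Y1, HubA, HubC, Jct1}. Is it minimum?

No — its capacity is 19, but the minimum cut has capacity 16.

Given cut capacity: 13 + 6 = 19.
Augment Depot→Y1→Y3→Y2→Port: bottleneck 10, flow now 10.
Augment Depot→HubA→HubC→Jct1→Port: bottleneck 6, flow now 16.
No augmenting path remains; maximum flow = 16.
In the residual graph, reachable from Depot: {Depot, HubA, HubC}.
Min-cut edges: Depot→Y1 (10), HubC→Jct1 (6); capacity 10 + 6 = 16.
Cut capacity 19 exceeds the max flow 16, so it is not minimum.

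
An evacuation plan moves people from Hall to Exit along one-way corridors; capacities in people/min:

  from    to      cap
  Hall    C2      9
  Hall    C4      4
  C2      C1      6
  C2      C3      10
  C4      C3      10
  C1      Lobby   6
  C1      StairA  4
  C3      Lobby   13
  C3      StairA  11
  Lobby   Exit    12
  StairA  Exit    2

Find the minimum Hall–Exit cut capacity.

Augment Hall→C2→C1→Lobby→Exit: bottleneck 6, flow now 6.
Augment Hall→C2→C3→Lobby→Exit: bottleneck 3, flow now 9.
Augment Hall→C4→C3→Lobby→Exit: bottleneck 3, flow now 12.
Augment Hall→C4→C3→StairA→Exit: bottleneck 1, flow now 13.
No augmenting path remains; maximum flow = 13.
By max-flow min-cut, the minimum cut capacity equals the max flow.
In the residual graph, reachable from Hall: {Hall}.
Min-cut edges: Hall→C2 (9), Hall→C4 (4); capacity 9 + 4 = 13.

13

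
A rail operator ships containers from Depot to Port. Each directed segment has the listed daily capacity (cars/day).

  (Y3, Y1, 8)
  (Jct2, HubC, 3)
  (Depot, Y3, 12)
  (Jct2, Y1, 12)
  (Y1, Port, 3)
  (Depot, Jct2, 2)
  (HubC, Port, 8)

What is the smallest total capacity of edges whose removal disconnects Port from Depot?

Augment Depot→Jct2→Y1→Port: bottleneck 2, flow now 2.
Augment Depot→Y3→Y1→Port: bottleneck 1, flow now 3.
Augment Depot→Y3→Y1→Jct2→HubC→Port: bottleneck 2, flow now 5. (uses reverse residual edge)
No augmenting path remains; maximum flow = 5.
By max-flow min-cut, the minimum cut capacity equals the max flow.
In the residual graph, reachable from Depot: {Depot, Y3, Y1}.
Min-cut edges: Depot→Jct2 (2), Y1→Port (3); capacity 2 + 3 = 5.

5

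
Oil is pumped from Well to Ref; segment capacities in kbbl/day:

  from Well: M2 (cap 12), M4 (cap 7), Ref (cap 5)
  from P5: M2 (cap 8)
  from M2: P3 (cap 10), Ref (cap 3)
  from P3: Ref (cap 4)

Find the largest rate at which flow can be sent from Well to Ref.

12

Augment Well→Ref: bottleneck 5, flow now 5.
Augment Well→M2→Ref: bottleneck 3, flow now 8.
Augment Well→M2→P3→Ref: bottleneck 4, flow now 12.
No augmenting path remains; maximum flow = 12.
In the residual graph, reachable from Well: {Well, M2, M4, P3}.
Min-cut edges: Well→Ref (5), M2→Ref (3), P3→Ref (4); capacity 5 + 3 + 4 = 12.
This cut is saturated, so no flow can exceed 12.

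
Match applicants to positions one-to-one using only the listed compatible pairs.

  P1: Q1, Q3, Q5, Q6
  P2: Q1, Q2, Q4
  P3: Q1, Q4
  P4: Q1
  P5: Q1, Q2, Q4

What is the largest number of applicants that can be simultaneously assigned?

4

Unit-capacity flow: source→left, listed edges, right→sink; max matching = max flow.
Augmenting path P1→Q1 (+1); matched 1.
Augmenting path P2→Q2 (+1); matched 2.
Augmenting path P3→Q4 (+1); matched 3.
Augmenting path P4→Q1→P1→Q3 (+1); matched 4.
No augmenting path remains; maximum matching = 4.
König certificate: {P1, Q1, Q2, Q4} is a vertex cover of size 4 (every listed pair touches it), so no matching can be larger.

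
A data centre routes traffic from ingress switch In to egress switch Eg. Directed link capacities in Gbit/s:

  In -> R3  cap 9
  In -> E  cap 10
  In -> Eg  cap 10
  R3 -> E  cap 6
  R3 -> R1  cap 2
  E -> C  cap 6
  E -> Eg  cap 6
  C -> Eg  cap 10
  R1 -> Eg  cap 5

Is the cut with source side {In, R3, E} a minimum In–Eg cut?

Given cut capacity: 10 + 2 + 6 + 6 = 24.
Augment In→Eg: bottleneck 10, flow now 10.
Augment In→E→Eg: bottleneck 6, flow now 16.
Augment In→R3→R1→Eg: bottleneck 2, flow now 18.
Augment In→E→C→Eg: bottleneck 4, flow now 22.
Augment In→R3→E→C→Eg: bottleneck 2, flow now 24.
No augmenting path remains; maximum flow = 24.
Cut capacity 24 equals the max flow, so it is a minimum cut.

Yes — it is a minimum cut (capacity 24).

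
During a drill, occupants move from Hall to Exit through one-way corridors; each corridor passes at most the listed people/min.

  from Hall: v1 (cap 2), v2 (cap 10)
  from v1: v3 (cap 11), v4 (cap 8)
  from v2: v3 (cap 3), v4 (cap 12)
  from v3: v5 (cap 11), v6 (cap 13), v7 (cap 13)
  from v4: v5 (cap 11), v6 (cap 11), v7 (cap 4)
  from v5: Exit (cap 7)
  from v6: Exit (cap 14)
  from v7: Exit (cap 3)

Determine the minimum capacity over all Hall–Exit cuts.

12

Augment Hall→v1→v3→v5→Exit: bottleneck 2, flow now 2.
Augment Hall→v2→v3→v5→Exit: bottleneck 3, flow now 5.
Augment Hall→v2→v4→v5→Exit: bottleneck 2, flow now 7.
Augment Hall→v2→v4→v6→Exit: bottleneck 5, flow now 12.
No augmenting path remains; maximum flow = 12.
By max-flow min-cut, the minimum cut capacity equals the max flow.
In the residual graph, reachable from Hall: {Hall}.
Min-cut edges: Hall→v1 (2), Hall→v2 (10); capacity 2 + 10 = 12.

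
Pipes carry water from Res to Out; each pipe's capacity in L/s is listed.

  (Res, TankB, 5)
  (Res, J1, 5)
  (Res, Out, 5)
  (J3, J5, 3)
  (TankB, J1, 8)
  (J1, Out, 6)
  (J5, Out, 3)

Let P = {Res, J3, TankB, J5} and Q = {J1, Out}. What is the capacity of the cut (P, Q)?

21

Edges leaving {Res, J3, TankB, J5}: Res→J1 (5), Res→Out (5), TankB→J1 (8), J5→Out (3).
Cut capacity = 5 + 5 + 8 + 3 = 21.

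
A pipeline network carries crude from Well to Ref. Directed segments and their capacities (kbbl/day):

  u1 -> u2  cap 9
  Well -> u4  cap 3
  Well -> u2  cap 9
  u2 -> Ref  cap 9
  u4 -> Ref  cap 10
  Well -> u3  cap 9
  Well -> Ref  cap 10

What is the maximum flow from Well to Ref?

Augment Well→Ref: bottleneck 10, flow now 10.
Augment Well→u2→Ref: bottleneck 9, flow now 19.
Augment Well→u4→Ref: bottleneck 3, flow now 22.
No augmenting path remains; maximum flow = 22.
In the residual graph, reachable from Well: {Well, u3}.
Min-cut edges: Well→u2 (9), Well→u4 (3), Well→Ref (10); capacity 9 + 3 + 10 = 22.
This cut is saturated, so no flow can exceed 22.

22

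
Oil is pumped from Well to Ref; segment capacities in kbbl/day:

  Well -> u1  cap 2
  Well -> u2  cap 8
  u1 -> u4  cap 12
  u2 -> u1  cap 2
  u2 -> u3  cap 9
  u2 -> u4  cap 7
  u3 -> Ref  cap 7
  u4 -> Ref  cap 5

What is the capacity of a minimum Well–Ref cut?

Augment Well→u1→u4→Ref: bottleneck 2, flow now 2.
Augment Well→u2→u3→Ref: bottleneck 7, flow now 9.
Augment Well→u2→u4→Ref: bottleneck 1, flow now 10.
No augmenting path remains; maximum flow = 10.
By max-flow min-cut, the minimum cut capacity equals the max flow.
In the residual graph, reachable from Well: {Well}.
Min-cut edges: Well→u1 (2), Well→u2 (8); capacity 2 + 8 = 10.

10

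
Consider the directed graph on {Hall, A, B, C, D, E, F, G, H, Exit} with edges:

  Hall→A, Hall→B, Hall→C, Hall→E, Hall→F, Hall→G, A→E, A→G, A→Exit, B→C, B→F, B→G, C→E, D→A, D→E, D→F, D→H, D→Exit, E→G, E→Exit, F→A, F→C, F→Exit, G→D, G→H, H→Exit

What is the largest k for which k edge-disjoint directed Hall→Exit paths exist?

5

Assign every edge capacity 1; by Menger, the answer equals the max flow.
Path Hall→A→Exit (+1); total 1.
Path Hall→E→Exit (+1); total 2.
Path Hall→F→Exit (+1); total 3.
Path Hall→G→D→Exit (+1); total 4.
Path Hall→B→G→H→Exit (+1); total 5.
No residual Hall→Exit path; max flow = 5.
Certifying cut of size 5: {A→Exit, E→Exit, F→Exit, G→D, G→H}.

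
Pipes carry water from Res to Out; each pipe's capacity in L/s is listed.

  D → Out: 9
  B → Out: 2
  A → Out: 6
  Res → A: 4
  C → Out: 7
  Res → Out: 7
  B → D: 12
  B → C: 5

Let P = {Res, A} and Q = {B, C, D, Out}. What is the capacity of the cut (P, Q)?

13

Edges leaving {Res, A}: Res→Out (7), A→Out (6).
Cut capacity = 7 + 6 = 13.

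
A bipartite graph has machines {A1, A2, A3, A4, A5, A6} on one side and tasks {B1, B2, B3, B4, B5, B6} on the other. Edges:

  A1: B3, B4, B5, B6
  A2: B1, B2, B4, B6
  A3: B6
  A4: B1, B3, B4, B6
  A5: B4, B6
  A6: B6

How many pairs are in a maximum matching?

Unit-capacity flow: source→left, listed edges, right→sink; max matching = max flow.
Augmenting path A1→B3 (+1); matched 1.
Augmenting path A2→B1 (+1); matched 2.
Augmenting path A3→B6 (+1); matched 3.
Augmenting path A4→B4 (+1); matched 4.
Augmenting path A5→B4→A4→B1→A2→B2 (+1); matched 5.
No augmenting path remains; maximum matching = 5.
König certificate: {A1, A2, A4, A5, B6} is a vertex cover of size 5 (every listed pair touches it), so no matching can be larger.

5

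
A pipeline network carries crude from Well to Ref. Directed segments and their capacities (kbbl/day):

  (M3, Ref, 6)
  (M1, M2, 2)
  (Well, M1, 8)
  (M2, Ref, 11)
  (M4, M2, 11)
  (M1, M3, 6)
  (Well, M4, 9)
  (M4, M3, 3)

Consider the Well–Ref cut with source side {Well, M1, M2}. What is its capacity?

26

Edges leaving {Well, M1, M2}: Well→M4 (9), M1→M3 (6), M2→Ref (11).
Cut capacity = 9 + 6 + 11 = 26.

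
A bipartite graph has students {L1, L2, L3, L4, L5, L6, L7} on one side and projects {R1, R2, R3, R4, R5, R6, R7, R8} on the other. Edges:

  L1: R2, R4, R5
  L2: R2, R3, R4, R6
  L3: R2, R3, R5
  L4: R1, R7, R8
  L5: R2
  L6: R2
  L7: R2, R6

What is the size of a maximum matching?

6

Unit-capacity flow: source→left, listed edges, right→sink; max matching = max flow.
Augmenting path L1→R2 (+1); matched 1.
Augmenting path L2→R3 (+1); matched 2.
Augmenting path L3→R5 (+1); matched 3.
Augmenting path L4→R1 (+1); matched 4.
Augmenting path L7→R6 (+1); matched 5.
Augmenting path L5→R2→L1→R4 (+1); matched 6.
No augmenting path remains; maximum matching = 6.
König certificate: {L1, L2, L3, L4, L7, R2} is a vertex cover of size 6 (every listed pair touches it), so no matching can be larger.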